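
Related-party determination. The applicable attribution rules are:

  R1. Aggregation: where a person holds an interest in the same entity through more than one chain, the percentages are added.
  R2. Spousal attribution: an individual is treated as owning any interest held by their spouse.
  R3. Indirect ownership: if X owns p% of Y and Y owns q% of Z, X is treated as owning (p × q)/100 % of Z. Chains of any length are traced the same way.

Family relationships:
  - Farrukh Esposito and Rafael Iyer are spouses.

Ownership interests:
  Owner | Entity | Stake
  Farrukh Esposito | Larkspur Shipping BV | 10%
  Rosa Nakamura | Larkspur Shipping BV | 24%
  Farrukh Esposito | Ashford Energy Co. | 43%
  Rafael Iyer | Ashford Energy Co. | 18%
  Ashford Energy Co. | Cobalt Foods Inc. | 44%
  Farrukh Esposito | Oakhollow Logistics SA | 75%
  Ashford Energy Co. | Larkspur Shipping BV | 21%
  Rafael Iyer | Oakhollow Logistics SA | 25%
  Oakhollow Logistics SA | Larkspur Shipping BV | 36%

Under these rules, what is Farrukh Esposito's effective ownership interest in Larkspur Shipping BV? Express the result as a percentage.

By spousal attribution (R2), Farrukh Esposito is treated as also owning Rafael Iyer's interest in Oakhollow Logistics SA, giving 75% + 25% = 100%.
By spousal attribution (R2), Farrukh Esposito is treated as also owning Rafael Iyer's interest in Ashford Energy Co, giving 43% + 18% = 61%.
Chain via Oakhollow Logistics SA (R3): 100% × 36% = 36% of Larkspur Shipping BV.
Chain via Ashford Energy Co. (R3): 61% × 21% = 12.81% of Larkspur Shipping BV.
Direct interest in Larkspur Shipping BV: 10%.
Aggregating (R1): 36% + 12.81% + 10% = 58.81%.

58.81%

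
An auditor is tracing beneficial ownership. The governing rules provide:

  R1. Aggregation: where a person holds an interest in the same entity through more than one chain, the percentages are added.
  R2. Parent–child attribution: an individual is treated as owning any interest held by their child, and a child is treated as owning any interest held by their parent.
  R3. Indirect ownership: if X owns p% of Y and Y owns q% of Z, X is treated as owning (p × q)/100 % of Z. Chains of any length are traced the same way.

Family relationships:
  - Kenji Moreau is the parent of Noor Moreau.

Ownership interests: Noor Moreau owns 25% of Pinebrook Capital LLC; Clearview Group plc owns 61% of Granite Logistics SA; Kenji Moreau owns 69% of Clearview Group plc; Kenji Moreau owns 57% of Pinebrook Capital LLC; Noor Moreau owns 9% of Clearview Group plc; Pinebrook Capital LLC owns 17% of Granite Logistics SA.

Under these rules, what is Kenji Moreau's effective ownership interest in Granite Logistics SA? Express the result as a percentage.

61.52%

By parent–child attribution (R2), Kenji Moreau is treated as also owning Noor Moreau's interest in Clearview Group plc, giving 69% + 9% = 78%.
By parent–child attribution (R2), Kenji Moreau is treated as also owning Noor Moreau's interest in Pinebrook Capital LLC, giving 57% + 25% = 82%.
Chain via Clearview Group plc (R3): 78% × 61% = 47.58% of Granite Logistics SA.
Chain via Pinebrook Capital LLC (R3): 82% × 17% = 13.94% of Granite Logistics SA.
Aggregating (R1): 47.58% + 13.94% = 61.52%.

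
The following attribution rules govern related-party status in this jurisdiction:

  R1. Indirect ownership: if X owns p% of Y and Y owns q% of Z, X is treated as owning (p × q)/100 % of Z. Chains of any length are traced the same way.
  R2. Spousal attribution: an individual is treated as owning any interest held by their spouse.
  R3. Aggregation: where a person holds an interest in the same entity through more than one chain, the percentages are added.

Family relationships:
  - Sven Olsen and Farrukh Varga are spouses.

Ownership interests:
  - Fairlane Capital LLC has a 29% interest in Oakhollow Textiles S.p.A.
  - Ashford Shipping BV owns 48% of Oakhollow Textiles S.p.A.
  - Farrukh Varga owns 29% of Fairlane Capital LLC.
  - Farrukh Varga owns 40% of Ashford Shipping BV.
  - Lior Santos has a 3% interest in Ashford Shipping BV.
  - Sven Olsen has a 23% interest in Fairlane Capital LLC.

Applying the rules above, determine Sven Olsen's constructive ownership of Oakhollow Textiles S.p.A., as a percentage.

By spousal attribution (R2), Sven Olsen is treated as also owning Farrukh Varga's interest in Fairlane Capital LLC, giving 23% + 29% = 52%.
By spousal attribution (R2), Sven Olsen is treated as owning Farrukh Varga's 40% interest in Ashford Shipping BV.
Chain via Fairlane Capital LLC (R1): 52% × 29% = 15.08% of Oakhollow Textiles S.p.A.
Chain via Ashford Shipping BV (R1): 40% × 48% = 19.2% of Oakhollow Textiles S.p.A.
Aggregating (R3): 15.08% + 19.2% = 34.28%.

34.28%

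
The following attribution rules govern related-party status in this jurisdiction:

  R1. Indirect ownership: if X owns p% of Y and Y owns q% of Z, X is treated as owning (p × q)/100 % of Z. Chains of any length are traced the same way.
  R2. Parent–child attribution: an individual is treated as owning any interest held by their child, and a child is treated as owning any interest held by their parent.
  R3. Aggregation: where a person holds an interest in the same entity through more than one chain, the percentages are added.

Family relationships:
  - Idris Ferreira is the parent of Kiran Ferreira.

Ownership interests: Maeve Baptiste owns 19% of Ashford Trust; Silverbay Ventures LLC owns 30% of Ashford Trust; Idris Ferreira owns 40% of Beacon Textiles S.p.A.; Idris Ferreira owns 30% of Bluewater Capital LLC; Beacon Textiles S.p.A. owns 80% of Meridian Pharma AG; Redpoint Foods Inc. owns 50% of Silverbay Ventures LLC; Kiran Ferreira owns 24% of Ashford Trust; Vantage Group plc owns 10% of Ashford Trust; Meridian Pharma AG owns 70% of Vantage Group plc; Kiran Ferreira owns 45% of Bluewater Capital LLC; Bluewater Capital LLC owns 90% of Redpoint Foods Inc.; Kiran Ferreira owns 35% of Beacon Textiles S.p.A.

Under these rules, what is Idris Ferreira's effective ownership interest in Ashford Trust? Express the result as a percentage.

38.325%

By parent–child attribution (R2), Idris Ferreira is treated as also owning Kiran Ferreira's interest in Beacon Textiles S.p.A, giving 40% + 35% = 75%.
By parent–child attribution (R2), Idris Ferreira is treated as also owning Kiran Ferreira's interest in Bluewater Capital LLC, giving 30% + 45% = 75%.
By parent–child attribution (R2), Idris Ferreira is treated as owning Kiran Ferreira's 24% interest in Ashford Trust.
Chain via Beacon Textiles S.p.A. → Meridian Pharma AG → Vantage Group plc (R1): 75% × 80% × 70% × 10% = 4.2% of Ashford Trust.
Chain via Bluewater Capital LLC → Redpoint Foods Inc. → Silverbay Ventures LLC (R1): 75% × 90% × 50% × 30% = 10.125% of Ashford Trust.
Direct interest in Ashford Trust: 24%.
Aggregating (R3): 4.2% + 10.125% + 24% = 38.325%.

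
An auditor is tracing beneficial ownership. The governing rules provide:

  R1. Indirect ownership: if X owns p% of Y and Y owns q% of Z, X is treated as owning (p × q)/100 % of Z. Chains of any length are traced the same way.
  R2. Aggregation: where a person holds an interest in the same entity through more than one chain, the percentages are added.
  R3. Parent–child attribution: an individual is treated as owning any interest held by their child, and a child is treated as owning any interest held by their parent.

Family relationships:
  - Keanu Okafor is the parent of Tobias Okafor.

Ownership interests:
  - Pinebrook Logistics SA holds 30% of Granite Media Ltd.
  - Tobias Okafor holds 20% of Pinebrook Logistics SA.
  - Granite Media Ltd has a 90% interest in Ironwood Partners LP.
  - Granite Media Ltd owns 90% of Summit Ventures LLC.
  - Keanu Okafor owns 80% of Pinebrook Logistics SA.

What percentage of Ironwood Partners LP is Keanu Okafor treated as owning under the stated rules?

27%

By parent–child attribution (R3), Keanu Okafor is treated as also owning Tobias Okafor's interest in Pinebrook Logistics SA, giving 80% + 20% = 100%.
Chain via Pinebrook Logistics SA → Granite Media Ltd (R1): 100% × 30% × 90% = 27% of Ironwood Partners LP.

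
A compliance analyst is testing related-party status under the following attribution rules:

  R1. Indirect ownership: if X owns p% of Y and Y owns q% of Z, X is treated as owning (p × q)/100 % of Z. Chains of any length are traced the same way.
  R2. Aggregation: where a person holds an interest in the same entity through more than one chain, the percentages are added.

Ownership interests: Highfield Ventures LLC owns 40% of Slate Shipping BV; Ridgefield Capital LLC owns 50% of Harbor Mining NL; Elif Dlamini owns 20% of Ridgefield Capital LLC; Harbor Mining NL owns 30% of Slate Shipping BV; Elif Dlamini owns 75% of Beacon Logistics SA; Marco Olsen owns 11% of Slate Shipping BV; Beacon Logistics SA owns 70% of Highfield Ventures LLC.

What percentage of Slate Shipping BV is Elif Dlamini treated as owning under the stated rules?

24%

Chain via Beacon Logistics SA → Highfield Ventures LLC (R1): 75% × 70% × 40% = 21% of Slate Shipping BV.
Chain via Ridgefield Capital LLC → Harbor Mining NL (R1): 20% × 50% × 30% = 3% of Slate Shipping BV.
Aggregating (R2): 21% + 3% = 24%.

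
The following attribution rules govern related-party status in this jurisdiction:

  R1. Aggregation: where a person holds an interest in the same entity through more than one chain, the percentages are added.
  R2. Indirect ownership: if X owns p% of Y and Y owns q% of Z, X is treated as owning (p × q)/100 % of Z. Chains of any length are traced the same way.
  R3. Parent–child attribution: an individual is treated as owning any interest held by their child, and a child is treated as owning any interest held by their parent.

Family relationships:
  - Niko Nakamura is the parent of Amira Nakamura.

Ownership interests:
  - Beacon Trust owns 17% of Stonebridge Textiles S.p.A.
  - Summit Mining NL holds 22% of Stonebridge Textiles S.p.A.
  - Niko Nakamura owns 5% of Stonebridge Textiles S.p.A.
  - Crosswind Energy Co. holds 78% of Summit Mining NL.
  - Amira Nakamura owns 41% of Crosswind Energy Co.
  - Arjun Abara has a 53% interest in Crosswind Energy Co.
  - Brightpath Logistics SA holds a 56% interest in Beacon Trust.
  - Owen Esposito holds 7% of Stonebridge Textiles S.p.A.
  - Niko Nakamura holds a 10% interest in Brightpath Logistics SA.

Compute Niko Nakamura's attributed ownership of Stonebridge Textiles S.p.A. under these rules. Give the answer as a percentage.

12.9876%

By parent–child attribution (R3), Niko Nakamura is treated as owning Amira Nakamura's 41% interest in Crosswind Energy Co.
Chain via Brightpath Logistics SA → Beacon Trust (R2): 10% × 56% × 17% = 0.952% of Stonebridge Textiles S.p.A.
Direct interest in Stonebridge Textiles S.p.A: 5%.
Chain via Crosswind Energy Co. → Summit Mining NL (R2): 41% × 78% × 22% = 7.0356% of Stonebridge Textiles S.p.A.
Aggregating (R1): 0.952% + 5% + 7.0356% = 12.9876%.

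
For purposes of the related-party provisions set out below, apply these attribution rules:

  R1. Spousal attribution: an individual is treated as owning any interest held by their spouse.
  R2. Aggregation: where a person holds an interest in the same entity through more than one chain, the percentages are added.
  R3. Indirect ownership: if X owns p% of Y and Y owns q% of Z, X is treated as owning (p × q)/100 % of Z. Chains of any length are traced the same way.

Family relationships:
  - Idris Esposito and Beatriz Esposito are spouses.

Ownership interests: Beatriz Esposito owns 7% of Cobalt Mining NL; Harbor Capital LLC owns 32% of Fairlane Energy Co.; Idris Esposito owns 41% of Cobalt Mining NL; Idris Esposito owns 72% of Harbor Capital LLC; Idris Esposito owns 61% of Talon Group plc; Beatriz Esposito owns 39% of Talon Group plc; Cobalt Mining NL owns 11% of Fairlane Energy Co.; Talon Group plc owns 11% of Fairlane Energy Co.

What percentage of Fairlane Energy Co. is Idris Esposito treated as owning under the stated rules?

By spousal attribution (R1), Idris Esposito is treated as also owning Beatriz Esposito's interest in Cobalt Mining NL, giving 41% + 7% = 48%.
By spousal attribution (R1), Idris Esposito is treated as also owning Beatriz Esposito's interest in Talon Group plc, giving 61% + 39% = 100%.
Chain via Cobalt Mining NL (R3): 48% × 11% = 5.28% of Fairlane Energy Co.
Chain via Talon Group plc (R3): 100% × 11% = 11% of Fairlane Energy Co.
Chain via Harbor Capital LLC (R3): 72% × 32% = 23.04% of Fairlane Energy Co.
Aggregating (R2): 5.28% + 11% + 23.04% = 39.32%.

39.32%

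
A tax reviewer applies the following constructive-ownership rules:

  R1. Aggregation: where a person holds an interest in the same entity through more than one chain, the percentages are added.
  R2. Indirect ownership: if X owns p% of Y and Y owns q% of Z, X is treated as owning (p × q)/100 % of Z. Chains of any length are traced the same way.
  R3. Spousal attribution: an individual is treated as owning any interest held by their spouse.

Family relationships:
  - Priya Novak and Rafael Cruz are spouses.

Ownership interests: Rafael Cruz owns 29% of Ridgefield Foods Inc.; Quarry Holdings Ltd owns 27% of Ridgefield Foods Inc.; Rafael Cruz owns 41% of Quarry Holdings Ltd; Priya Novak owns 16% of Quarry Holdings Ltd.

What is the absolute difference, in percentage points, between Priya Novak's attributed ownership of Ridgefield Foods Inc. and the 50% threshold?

By spousal attribution (R3), Priya Novak is treated as also owning Rafael Cruz's interest in Quarry Holdings Ltd, giving 16% + 41% = 57%.
By spousal attribution (R3), Priya Novak is treated as owning Rafael Cruz's 29% interest in Ridgefield Foods Inc.
Chain via Quarry Holdings Ltd (R2): 57% × 27% = 15.39% of Ridgefield Foods Inc.
Direct interest in Ridgefield Foods Inc: 29%.
Aggregating (R1): 15.39% + 29% = 44.39%.
44.39% falls short of the 50% threshold by 5.61 percentage points.

5.61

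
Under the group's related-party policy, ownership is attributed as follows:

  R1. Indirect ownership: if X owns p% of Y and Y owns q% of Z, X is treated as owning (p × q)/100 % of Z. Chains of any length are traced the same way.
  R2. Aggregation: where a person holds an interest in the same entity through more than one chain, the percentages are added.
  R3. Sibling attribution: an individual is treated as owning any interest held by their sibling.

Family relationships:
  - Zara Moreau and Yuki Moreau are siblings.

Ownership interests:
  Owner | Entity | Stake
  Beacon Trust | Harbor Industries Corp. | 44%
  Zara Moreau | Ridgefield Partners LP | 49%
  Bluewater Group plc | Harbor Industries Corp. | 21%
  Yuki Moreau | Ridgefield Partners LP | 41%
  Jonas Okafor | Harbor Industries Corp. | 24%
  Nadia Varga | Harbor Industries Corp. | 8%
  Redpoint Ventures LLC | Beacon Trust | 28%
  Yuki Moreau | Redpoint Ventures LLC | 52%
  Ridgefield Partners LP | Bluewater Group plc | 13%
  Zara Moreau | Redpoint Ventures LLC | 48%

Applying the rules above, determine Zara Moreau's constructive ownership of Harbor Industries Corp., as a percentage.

By sibling attribution (R3), Zara Moreau is treated as also owning Yuki Moreau's interest in Ridgefield Partners LP, giving 49% + 41% = 90%.
By sibling attribution (R3), Zara Moreau is treated as also owning Yuki Moreau's interest in Redpoint Ventures LLC, giving 48% + 52% = 100%.
Chain via Ridgefield Partners LP → Bluewater Group plc (R1): 90% × 13% × 21% = 2.457% of Harbor Industries Corp.
Chain via Redpoint Ventures LLC → Beacon Trust (R1): 100% × 28% × 44% = 12.32% of Harbor Industries Corp.
Aggregating (R2): 2.457% + 12.32% = 14.777%.

14.777%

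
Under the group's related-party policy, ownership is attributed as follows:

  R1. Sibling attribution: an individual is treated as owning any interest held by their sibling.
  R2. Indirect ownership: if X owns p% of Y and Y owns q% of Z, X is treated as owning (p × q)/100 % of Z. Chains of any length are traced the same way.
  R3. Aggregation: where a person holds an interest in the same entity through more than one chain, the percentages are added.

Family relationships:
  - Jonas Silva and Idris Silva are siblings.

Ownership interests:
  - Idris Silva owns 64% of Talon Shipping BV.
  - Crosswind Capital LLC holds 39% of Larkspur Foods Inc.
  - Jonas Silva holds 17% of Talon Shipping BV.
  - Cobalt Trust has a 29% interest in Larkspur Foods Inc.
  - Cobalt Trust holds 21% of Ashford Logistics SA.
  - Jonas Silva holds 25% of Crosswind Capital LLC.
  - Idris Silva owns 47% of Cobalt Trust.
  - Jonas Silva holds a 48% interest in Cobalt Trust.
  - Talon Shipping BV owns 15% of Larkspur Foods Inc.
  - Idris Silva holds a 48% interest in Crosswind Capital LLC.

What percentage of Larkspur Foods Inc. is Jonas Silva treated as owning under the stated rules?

68.17%

By sibling attribution (R1), Jonas Silva is treated as also owning Idris Silva's interest in Talon Shipping BV, giving 17% + 64% = 81%.
By sibling attribution (R1), Jonas Silva is treated as also owning Idris Silva's interest in Cobalt Trust, giving 48% + 47% = 95%.
By sibling attribution (R1), Jonas Silva is treated as also owning Idris Silva's interest in Crosswind Capital LLC, giving 25% + 48% = 73%.
Chain via Talon Shipping BV (R2): 81% × 15% = 12.15% of Larkspur Foods Inc.
Chain via Cobalt Trust (R2): 95% × 29% = 27.55% of Larkspur Foods Inc.
Chain via Crosswind Capital LLC (R2): 73% × 39% = 28.47% of Larkspur Foods Inc.
Aggregating (R3): 12.15% + 27.55% + 28.47% = 68.17%.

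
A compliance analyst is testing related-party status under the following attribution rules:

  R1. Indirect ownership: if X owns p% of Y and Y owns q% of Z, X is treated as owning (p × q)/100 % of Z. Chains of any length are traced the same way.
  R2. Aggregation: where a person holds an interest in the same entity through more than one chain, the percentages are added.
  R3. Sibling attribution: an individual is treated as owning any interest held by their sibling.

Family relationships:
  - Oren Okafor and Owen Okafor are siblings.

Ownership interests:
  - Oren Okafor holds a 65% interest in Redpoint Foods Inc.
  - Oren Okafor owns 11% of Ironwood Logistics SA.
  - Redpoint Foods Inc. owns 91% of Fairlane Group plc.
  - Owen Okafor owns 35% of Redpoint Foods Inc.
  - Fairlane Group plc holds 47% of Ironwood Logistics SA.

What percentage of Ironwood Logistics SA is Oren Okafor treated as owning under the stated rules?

By sibling attribution (R3), Oren Okafor is treated as also owning Owen Okafor's interest in Redpoint Foods Inc, giving 65% + 35% = 100%.
Chain via Redpoint Foods Inc. → Fairlane Group plc (R1): 100% × 91% × 47% = 42.77% of Ironwood Logistics SA.
Direct interest in Ironwood Logistics SA: 11%.
Aggregating (R2): 42.77% + 11% = 53.77%.

53.77%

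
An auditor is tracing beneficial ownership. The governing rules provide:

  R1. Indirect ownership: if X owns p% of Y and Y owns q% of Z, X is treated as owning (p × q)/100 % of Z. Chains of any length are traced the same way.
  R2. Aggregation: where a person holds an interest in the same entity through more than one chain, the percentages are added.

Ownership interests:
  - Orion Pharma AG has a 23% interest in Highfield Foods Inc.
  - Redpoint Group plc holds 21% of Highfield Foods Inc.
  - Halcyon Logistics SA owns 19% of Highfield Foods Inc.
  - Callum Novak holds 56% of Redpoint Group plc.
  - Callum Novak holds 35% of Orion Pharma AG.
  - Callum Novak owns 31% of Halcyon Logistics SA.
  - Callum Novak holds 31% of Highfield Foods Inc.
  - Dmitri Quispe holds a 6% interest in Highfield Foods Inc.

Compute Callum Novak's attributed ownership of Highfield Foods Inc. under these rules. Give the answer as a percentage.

56.7%

Chain via Redpoint Group plc (R1): 56% × 21% = 11.76% of Highfield Foods Inc.
Chain via Halcyon Logistics SA (R1): 31% × 19% = 5.89% of Highfield Foods Inc.
Chain via Orion Pharma AG (R1): 35% × 23% = 8.05% of Highfield Foods Inc.
Direct interest in Highfield Foods Inc: 31%.
Aggregating (R2): 11.76% + 5.89% + 8.05% + 31% = 56.7%.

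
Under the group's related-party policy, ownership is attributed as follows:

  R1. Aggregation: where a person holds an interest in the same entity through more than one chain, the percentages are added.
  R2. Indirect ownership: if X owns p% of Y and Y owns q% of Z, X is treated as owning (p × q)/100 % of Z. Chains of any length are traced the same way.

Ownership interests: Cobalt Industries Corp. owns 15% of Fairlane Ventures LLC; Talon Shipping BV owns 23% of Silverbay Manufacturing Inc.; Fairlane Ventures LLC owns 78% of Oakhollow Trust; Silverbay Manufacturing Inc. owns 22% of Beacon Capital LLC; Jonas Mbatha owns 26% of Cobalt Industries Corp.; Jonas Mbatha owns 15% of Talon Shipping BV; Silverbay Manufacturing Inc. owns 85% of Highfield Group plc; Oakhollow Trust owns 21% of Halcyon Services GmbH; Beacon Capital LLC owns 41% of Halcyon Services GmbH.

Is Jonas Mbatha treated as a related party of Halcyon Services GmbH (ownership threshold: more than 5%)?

Chain via Cobalt Industries Corp. → Fairlane Ventures LLC → Oakhollow Trust (R2): 26% × 15% × 78% × 21% = 0.63882% of Halcyon Services GmbH.
Chain via Talon Shipping BV → Silverbay Manufacturing Inc. → Beacon Capital LLC (R2): 15% × 23% × 22% × 41% = 0.31119% of Halcyon Services GmbH.
Aggregating (R1): 0.63882% + 0.31119% = 0.95001%.
0.95001% does not exceed the 5% threshold, so Jonas is not a related party to Halcyon Services GmbH.

No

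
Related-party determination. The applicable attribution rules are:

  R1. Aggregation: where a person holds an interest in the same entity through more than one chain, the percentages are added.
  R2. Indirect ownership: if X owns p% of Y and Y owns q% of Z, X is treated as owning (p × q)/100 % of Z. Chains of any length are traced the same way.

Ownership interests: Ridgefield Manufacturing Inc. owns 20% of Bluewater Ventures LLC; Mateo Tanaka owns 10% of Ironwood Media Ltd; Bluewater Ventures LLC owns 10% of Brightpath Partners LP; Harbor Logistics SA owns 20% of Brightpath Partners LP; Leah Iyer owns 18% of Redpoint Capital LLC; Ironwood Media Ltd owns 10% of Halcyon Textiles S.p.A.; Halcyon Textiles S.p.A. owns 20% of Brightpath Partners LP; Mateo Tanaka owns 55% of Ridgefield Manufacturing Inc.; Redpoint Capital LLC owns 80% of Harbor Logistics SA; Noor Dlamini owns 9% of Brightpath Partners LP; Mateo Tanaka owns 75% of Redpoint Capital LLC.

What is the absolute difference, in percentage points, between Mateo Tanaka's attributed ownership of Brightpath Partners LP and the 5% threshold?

8.3

Chain via Redpoint Capital LLC → Harbor Logistics SA (R2): 75% × 80% × 20% = 12% of Brightpath Partners LP.
Chain via Ironwood Media Ltd → Halcyon Textiles S.p.A. (R2): 10% × 10% × 20% = 0.2% of Brightpath Partners LP.
Chain via Ridgefield Manufacturing Inc. → Bluewater Ventures LLC (R2): 55% × 20% × 10% = 1.1% of Brightpath Partners LP.
Aggregating (R1): 12% + 0.2% + 1.1% = 13.3%.
13.3% exceeds the 5% threshold by 8.3 percentage points.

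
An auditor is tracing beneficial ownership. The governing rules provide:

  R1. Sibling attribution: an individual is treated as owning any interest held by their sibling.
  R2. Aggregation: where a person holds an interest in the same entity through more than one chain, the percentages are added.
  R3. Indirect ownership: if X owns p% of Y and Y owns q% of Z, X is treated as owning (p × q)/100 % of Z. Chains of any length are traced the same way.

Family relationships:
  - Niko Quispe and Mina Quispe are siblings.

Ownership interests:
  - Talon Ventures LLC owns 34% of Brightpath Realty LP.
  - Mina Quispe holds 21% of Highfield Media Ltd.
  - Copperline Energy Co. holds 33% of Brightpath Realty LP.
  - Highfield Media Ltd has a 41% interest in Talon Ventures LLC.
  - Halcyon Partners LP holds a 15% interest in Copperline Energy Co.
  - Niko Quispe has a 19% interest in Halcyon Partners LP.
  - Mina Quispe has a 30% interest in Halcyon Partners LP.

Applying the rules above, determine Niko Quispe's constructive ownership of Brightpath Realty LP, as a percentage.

By sibling attribution (R1), Niko Quispe is treated as also owning Mina Quispe's interest in Halcyon Partners LP, giving 19% + 30% = 49%.
By sibling attribution (R1), Niko Quispe is treated as owning Mina Quispe's 21% interest in Highfield Media Ltd.
Chain via Halcyon Partners LP → Copperline Energy Co. (R3): 49% × 15% × 33% = 2.4255% of Brightpath Realty LP.
Chain via Highfield Media Ltd → Talon Ventures LLC (R3): 21% × 41% × 34% = 2.9274% of Brightpath Realty LP.
Aggregating (R2): 2.4255% + 2.9274% = 5.3529%.

5.3529%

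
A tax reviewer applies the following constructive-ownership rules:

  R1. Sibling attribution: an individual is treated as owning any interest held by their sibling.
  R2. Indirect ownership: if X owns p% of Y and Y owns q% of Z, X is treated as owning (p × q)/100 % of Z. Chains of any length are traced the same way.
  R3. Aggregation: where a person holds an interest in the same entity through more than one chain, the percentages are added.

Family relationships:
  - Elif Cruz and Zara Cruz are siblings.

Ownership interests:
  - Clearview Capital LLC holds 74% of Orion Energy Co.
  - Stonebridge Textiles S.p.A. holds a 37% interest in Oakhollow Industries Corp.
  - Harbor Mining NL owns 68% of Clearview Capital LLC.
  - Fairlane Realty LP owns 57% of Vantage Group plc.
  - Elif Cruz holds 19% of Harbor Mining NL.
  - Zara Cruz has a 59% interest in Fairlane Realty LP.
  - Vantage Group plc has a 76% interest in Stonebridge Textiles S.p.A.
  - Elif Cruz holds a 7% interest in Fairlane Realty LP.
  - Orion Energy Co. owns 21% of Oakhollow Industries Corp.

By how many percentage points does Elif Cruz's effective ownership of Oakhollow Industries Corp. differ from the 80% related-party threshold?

67.413488

By sibling attribution (R1), Elif Cruz is treated as also owning Zara Cruz's interest in Fairlane Realty LP, giving 7% + 59% = 66%.
Chain via Fairlane Realty LP → Vantage Group plc → Stonebridge Textiles S.p.A. (R2): 66% × 57% × 76% × 37% = 10.578744% of Oakhollow Industries Corp.
Chain via Harbor Mining NL → Clearview Capital LLC → Orion Energy Co. (R2): 19% × 68% × 74% × 21% = 2.007768% of Oakhollow Industries Corp.
Aggregating (R3): 10.578744% + 2.007768% = 12.586512%.
12.586512% falls short of the 80% threshold by 67.413488 percentage points.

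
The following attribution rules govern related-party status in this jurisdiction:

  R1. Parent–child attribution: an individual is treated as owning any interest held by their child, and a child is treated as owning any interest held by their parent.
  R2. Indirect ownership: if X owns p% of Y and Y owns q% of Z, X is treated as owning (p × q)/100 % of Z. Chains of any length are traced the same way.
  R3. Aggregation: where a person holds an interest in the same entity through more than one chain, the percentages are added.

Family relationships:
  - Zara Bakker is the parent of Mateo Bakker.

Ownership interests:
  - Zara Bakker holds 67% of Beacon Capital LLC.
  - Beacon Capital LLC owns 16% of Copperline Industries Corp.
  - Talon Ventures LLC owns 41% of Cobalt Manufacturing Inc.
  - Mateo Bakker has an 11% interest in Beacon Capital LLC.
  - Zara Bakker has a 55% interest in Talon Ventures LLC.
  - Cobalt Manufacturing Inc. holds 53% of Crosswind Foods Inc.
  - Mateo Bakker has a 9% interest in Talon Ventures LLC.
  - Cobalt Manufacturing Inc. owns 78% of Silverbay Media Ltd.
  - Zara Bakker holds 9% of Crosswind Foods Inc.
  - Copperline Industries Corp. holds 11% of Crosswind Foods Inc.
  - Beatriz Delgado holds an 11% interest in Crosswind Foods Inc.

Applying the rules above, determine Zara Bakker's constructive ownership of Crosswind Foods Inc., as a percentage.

By parent–child attribution (R1), Zara Bakker is treated as also owning Mateo Bakker's interest in Beacon Capital LLC, giving 67% + 11% = 78%.
By parent–child attribution (R1), Zara Bakker is treated as also owning Mateo Bakker's interest in Talon Ventures LLC, giving 55% + 9% = 64%.
Chain via Beacon Capital LLC → Copperline Industries Corp. (R2): 78% × 16% × 11% = 1.3728% of Crosswind Foods Inc.
Chain via Talon Ventures LLC → Cobalt Manufacturing Inc. (R2): 64% × 41% × 53% = 13.9072% of Crosswind Foods Inc.
Direct interest in Crosswind Foods Inc: 9%.
Aggregating (R3): 1.3728% + 13.9072% + 9% = 24.28%.

24.28%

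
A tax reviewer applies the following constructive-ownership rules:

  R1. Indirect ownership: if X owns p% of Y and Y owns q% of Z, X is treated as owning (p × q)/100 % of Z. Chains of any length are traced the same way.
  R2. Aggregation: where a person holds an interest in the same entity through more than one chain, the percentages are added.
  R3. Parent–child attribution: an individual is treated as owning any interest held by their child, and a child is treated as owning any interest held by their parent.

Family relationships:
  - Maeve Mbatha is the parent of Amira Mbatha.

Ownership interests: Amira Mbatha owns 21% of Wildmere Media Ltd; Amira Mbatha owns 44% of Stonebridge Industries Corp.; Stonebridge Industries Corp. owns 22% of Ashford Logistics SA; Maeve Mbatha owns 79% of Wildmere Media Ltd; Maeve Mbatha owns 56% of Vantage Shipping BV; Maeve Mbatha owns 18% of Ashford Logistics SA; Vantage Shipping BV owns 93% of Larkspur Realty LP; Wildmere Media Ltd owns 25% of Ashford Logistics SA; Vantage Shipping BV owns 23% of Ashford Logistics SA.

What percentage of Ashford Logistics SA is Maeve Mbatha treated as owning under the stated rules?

65.56%

By parent–child attribution (R3), Maeve Mbatha is treated as also owning Amira Mbatha's interest in Wildmere Media Ltd, giving 79% + 21% = 100%.
By parent–child attribution (R3), Maeve Mbatha is treated as owning Amira Mbatha's 44% interest in Stonebridge Industries Corp.
Chain via Wildmere Media Ltd (R1): 100% × 25% = 25% of Ashford Logistics SA.
Chain via Vantage Shipping BV (R1): 56% × 23% = 12.88% of Ashford Logistics SA.
Direct interest in Ashford Logistics SA: 18%.
Chain via Stonebridge Industries Corp. (R1): 44% × 22% = 9.68% of Ashford Logistics SA.
Aggregating (R2): 25% + 12.88% + 18% + 9.68% = 65.56%.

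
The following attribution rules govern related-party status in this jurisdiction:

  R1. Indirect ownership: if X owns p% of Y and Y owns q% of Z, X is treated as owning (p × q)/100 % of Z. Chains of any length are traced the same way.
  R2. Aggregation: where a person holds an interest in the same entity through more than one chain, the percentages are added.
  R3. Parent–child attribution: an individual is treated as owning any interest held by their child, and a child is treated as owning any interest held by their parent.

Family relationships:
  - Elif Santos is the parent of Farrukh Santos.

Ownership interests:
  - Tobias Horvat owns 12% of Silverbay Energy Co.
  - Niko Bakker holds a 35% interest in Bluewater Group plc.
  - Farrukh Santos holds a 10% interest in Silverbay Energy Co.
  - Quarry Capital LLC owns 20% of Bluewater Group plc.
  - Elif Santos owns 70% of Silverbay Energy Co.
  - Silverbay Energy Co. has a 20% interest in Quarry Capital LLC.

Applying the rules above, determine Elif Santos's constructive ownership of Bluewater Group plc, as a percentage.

By parent–child attribution (R3), Elif Santos is treated as also owning Farrukh Santos's interest in Silverbay Energy Co, giving 70% + 10% = 80%.
Chain via Silverbay Energy Co. → Quarry Capital LLC (R1): 80% × 20% × 20% = 3.2% of Bluewater Group plc.

3.2%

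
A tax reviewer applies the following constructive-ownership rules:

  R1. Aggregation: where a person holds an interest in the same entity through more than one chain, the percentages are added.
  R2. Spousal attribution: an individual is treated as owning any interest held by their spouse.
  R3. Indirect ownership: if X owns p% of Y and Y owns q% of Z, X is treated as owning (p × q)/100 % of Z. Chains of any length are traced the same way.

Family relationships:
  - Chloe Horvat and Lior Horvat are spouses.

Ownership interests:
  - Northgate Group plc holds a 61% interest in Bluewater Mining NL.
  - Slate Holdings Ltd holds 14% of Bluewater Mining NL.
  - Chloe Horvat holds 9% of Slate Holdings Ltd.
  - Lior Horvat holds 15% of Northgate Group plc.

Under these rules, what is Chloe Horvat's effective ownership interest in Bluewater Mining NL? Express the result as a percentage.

By spousal attribution (R2), Chloe Horvat is treated as owning Lior Horvat's 15% interest in Northgate Group plc.
Chain via Slate Holdings Ltd (R3): 9% × 14% = 1.26% of Bluewater Mining NL.
Chain via Northgate Group plc (R3): 15% × 61% = 9.15% of Bluewater Mining NL.
Aggregating (R1): 1.26% + 9.15% = 10.41%.

10.41%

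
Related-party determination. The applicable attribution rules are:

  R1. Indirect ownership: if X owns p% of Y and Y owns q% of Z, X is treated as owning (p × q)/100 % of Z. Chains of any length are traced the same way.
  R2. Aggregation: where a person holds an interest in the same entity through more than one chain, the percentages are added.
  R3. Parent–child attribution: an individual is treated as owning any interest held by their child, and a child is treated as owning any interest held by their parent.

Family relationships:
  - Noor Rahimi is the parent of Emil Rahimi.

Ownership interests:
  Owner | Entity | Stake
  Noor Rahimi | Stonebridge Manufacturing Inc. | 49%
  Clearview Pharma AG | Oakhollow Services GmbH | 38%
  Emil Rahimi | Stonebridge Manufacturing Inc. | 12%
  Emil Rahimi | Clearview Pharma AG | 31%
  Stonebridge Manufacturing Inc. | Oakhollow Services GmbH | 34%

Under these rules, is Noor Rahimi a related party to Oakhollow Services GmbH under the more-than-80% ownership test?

No

By parent–child attribution (R3), Noor Rahimi is treated as also owning Emil Rahimi's interest in Stonebridge Manufacturing Inc, giving 49% + 12% = 61%.
By parent–child attribution (R3), Noor Rahimi is treated as owning Emil Rahimi's 31% interest in Clearview Pharma AG.
Chain via Stonebridge Manufacturing Inc. (R1): 61% × 34% = 20.74% of Oakhollow Services GmbH.
Chain via Clearview Pharma AG (R1): 31% × 38% = 11.78% of Oakhollow Services GmbH.
Aggregating (R2): 20.74% + 11.78% = 32.52%.
32.52% does not exceed the 80% threshold, so Noor is not a related party to Oakhollow Services GmbH.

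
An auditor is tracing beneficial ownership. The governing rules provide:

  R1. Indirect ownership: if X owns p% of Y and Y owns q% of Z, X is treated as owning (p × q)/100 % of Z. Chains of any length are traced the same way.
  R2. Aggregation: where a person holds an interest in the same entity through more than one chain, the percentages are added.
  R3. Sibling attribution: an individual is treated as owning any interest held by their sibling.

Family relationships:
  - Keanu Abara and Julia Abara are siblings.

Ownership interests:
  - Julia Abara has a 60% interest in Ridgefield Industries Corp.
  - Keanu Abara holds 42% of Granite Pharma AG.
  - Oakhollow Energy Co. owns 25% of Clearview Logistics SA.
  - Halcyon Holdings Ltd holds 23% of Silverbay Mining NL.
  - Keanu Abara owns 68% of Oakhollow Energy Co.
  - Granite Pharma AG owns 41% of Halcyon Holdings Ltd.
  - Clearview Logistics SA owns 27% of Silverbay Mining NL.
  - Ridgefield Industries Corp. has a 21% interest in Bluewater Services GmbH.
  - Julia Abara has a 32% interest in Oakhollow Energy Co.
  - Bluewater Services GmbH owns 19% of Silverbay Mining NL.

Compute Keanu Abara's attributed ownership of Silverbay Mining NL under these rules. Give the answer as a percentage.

13.1046%

By sibling attribution (R3), Keanu Abara is treated as also owning Julia Abara's interest in Oakhollow Energy Co, giving 68% + 32% = 100%.
By sibling attribution (R3), Keanu Abara is treated as owning Julia Abara's 60% interest in Ridgefield Industries Corp.
Chain via Oakhollow Energy Co. → Clearview Logistics SA (R1): 100% × 25% × 27% = 6.75% of Silverbay Mining NL.
Chain via Granite Pharma AG → Halcyon Holdings Ltd (R1): 42% × 41% × 23% = 3.9606% of Silverbay Mining NL.
Chain via Ridgefield Industries Corp. → Bluewater Services GmbH (R1): 60% × 21% × 19% = 2.394% of Silverbay Mining NL.
Aggregating (R2): 6.75% + 3.9606% + 2.394% = 13.1046%.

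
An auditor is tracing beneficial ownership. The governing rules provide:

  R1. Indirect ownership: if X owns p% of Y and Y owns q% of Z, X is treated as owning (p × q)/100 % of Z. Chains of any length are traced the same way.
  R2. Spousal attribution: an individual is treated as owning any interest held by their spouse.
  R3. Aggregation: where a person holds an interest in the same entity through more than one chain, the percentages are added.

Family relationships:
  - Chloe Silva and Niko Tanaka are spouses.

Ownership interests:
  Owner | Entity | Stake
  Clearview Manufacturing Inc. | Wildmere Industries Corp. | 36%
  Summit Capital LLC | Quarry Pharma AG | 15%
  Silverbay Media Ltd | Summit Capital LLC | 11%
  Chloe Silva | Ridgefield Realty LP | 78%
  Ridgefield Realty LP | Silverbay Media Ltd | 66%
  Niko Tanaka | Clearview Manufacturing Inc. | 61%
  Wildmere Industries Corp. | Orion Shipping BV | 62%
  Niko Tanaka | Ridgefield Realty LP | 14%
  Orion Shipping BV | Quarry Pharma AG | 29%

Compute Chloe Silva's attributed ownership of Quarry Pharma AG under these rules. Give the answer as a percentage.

By spousal attribution (R2), Chloe Silva is treated as also owning Niko Tanaka's interest in Ridgefield Realty LP, giving 78% + 14% = 92%.
By spousal attribution (R2), Chloe Silva is treated as owning Niko Tanaka's 61% interest in Clearview Manufacturing Inc.
Chain via Ridgefield Realty LP → Silverbay Media Ltd → Summit Capital LLC (R1): 92% × 66% × 11% × 15% = 1.00188% of Quarry Pharma AG.
Chain via Clearview Manufacturing Inc. → Wildmere Industries Corp. → Orion Shipping BV (R1): 61% × 36% × 62% × 29% = 3.948408% of Quarry Pharma AG.
Aggregating (R3): 1.00188% + 3.948408% = 4.950288%.

4.950288%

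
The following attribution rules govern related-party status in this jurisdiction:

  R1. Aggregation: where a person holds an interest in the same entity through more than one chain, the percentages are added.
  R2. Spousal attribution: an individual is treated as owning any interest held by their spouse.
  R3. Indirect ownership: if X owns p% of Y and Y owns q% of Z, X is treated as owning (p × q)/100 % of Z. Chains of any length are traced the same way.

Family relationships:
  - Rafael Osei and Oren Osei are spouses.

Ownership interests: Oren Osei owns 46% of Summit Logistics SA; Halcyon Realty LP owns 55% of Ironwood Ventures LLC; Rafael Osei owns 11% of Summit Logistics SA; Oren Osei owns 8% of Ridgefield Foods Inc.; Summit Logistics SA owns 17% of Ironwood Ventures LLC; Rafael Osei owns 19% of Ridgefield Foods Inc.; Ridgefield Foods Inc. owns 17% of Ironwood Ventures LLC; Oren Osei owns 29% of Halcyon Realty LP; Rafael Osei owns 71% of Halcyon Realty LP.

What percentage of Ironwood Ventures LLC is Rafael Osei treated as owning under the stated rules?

69.28%

By spousal attribution (R2), Rafael Osei is treated as also owning Oren Osei's interest in Halcyon Realty LP, giving 71% + 29% = 100%.
By spousal attribution (R2), Rafael Osei is treated as also owning Oren Osei's interest in Ridgefield Foods Inc, giving 19% + 8% = 27%.
By spousal attribution (R2), Rafael Osei is treated as also owning Oren Osei's interest in Summit Logistics SA, giving 11% + 46% = 57%.
Chain via Halcyon Realty LP (R3): 100% × 55% = 55% of Ironwood Ventures LLC.
Chain via Ridgefield Foods Inc. (R3): 27% × 17% = 4.59% of Ironwood Ventures LLC.
Chain via Summit Logistics SA (R3): 57% × 17% = 9.69% of Ironwood Ventures LLC.
Aggregating (R1): 55% + 4.59% + 9.69% = 69.28%.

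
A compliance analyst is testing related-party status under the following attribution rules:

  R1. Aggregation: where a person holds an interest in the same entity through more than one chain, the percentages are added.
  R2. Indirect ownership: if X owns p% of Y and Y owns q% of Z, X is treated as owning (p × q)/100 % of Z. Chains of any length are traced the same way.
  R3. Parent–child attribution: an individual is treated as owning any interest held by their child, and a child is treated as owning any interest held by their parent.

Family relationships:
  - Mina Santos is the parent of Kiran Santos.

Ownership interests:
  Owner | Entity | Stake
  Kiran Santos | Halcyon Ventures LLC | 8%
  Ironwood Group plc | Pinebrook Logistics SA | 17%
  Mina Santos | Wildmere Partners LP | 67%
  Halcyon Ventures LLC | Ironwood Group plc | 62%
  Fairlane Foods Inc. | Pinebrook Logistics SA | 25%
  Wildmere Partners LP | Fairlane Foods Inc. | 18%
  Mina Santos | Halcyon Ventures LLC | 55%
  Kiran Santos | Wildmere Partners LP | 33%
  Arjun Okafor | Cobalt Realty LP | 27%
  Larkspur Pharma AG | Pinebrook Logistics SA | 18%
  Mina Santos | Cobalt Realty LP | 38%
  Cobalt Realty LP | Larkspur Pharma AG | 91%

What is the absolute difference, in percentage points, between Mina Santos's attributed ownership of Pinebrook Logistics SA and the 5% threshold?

12.3646

By parent–child attribution (R3), Mina Santos is treated as also owning Kiran Santos's interest in Wildmere Partners LP, giving 67% + 33% = 100%.
By parent–child attribution (R3), Mina Santos is treated as also owning Kiran Santos's interest in Halcyon Ventures LLC, giving 55% + 8% = 63%.
Chain via Wildmere Partners LP → Fairlane Foods Inc. (R2): 100% × 18% × 25% = 4.5% of Pinebrook Logistics SA.
Chain via Cobalt Realty LP → Larkspur Pharma AG (R2): 38% × 91% × 18% = 6.2244% of Pinebrook Logistics SA.
Chain via Halcyon Ventures LLC → Ironwood Group plc (R2): 63% × 62% × 17% = 6.6402% of Pinebrook Logistics SA.
Aggregating (R1): 4.5% + 6.2244% + 6.6402% = 17.3646%.
17.3646% exceeds the 5% threshold by 12.3646 percentage points.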